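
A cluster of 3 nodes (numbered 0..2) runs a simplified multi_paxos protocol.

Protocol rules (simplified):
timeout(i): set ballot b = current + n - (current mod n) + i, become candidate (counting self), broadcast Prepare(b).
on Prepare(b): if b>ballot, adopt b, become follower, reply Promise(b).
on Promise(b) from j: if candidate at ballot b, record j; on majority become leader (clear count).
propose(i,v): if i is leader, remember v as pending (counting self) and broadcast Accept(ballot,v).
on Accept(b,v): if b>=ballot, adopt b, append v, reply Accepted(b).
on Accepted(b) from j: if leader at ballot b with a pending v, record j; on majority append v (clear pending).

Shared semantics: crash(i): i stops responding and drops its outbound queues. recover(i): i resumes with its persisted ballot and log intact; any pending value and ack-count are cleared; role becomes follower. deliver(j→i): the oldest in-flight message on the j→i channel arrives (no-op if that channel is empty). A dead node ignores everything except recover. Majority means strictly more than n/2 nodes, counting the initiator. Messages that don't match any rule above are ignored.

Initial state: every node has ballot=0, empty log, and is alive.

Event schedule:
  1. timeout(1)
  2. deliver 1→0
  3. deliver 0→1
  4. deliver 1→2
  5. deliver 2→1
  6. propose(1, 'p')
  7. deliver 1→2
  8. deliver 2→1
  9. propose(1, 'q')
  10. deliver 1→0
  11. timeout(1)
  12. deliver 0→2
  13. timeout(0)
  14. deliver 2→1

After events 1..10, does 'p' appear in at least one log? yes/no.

yes

e1 timeout(1): 1[cand,b=4,-]
e2 deliver 1→0: 0[foll,b=4,-]
e3 deliver 0→1: 1[lead,b=4,-]
e4 deliver 1→2: 2[foll,b=4,-]
e5 deliver 2→1: ·
e6 propose(1,'p'): ·
e7 deliver 1→2: 2[foll,b=4,p]
e8 deliver 2→1: 1[lead,b=4,p]
e9 propose(1,'q'): ·
e10 deliver 1→0: 0[foll,b=4,p]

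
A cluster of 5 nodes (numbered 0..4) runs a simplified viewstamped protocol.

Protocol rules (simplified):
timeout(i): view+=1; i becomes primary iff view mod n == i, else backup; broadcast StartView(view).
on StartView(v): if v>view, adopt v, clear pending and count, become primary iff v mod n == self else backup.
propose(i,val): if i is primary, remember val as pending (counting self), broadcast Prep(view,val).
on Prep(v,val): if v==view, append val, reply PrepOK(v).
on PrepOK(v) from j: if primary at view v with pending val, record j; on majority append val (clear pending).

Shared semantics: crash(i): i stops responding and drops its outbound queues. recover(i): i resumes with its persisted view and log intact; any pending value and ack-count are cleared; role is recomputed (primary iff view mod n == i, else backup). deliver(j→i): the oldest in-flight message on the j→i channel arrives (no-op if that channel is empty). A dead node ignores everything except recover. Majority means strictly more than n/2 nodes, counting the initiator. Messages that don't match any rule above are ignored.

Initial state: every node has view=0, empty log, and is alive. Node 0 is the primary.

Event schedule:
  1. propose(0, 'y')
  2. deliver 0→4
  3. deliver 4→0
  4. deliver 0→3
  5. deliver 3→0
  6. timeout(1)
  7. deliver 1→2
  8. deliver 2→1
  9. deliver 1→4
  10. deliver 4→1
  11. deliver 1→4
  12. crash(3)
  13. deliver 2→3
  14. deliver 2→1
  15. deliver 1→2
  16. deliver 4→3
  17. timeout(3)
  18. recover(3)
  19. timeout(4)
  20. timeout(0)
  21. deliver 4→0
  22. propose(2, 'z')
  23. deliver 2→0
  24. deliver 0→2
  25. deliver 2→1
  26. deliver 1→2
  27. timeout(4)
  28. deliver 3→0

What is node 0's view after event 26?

2

1. propose(0,'y'):  nop
2. deliver 0→4:  <4:back v0 y>
3. deliver 4→0:  nop
4. deliver 0→3:  <3:back v0 y>
5. deliver 3→0:  <0:prim v0 y>
6. timeout(1):  <1:prim v1 ->
7. deliver 1→2:  <2:back v1 ->
8. deliver 2→1:  nop
9. deliver 1→4:  <4:back v1 y>
10. deliver 4→1:  nop
11. deliver 1→4:  nop
12. crash(3):  <3:✗back v0 y>
13. deliver 2→3:  nop
14. deliver 2→1:  nop
15. deliver 1→2:  nop
16. deliver 4→3:  nop
17. timeout(3):  nop
18. recover(3):  <3:back v0 y>
19. timeout(4):  <4:back v2 y>
20. timeout(0):  <0:back v1 y>
21. deliver 4→0:  <0:back v2 y>
22. propose(2,'z'):  nop
23. deliver 2→0:  nop
24. deliver 0→2:  nop
25. deliver 2→1:  nop
26. deliver 1→2:  nop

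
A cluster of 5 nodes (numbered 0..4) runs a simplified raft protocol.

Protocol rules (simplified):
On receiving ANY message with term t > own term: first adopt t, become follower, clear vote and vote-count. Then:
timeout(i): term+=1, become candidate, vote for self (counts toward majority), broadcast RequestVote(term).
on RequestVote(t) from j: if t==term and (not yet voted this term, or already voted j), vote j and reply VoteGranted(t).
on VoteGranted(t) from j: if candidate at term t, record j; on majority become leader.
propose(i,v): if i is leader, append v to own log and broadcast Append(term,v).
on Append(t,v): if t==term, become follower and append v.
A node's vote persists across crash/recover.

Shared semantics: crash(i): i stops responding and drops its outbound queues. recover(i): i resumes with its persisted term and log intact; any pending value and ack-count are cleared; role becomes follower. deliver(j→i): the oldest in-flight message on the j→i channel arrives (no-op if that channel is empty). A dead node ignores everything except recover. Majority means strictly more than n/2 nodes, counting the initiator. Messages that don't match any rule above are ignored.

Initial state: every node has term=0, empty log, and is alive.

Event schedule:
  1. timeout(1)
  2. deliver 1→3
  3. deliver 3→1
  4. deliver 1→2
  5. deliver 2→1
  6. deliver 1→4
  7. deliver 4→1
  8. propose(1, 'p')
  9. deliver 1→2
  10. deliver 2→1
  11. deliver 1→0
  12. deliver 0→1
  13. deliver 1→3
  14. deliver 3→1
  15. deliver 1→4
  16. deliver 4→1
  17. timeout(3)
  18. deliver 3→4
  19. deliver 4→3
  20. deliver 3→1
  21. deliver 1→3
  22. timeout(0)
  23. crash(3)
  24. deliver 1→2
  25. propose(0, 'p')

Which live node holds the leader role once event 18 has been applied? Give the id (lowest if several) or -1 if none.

1

e1 timeout(1): 1[cand,t=1,-]
e2 deliver 1→3: 3[foll,t=1,-]
e3 deliver 3→1: ·
e4 deliver 1→2: 2[foll,t=1,-]
e5 deliver 2→1: 1[lead,t=1,-]
e6 deliver 1→4: 4[foll,t=1,-]
e7 deliver 4→1: ·
e8 propose(1,'p'): 1[lead,t=1,p]
e9 deliver 1→2: 2[foll,t=1,p]
e10 deliver 2→1: ·
e11 deliver 1→0: 0[foll,t=1,-]
e12 deliver 0→1: ·
e13 deliver 1→3: 3[foll,t=1,p]
e14 deliver 3→1: ·
e15 deliver 1→4: 4[foll,t=1,p]
e16 deliver 4→1: ·
e17 timeout(3): 3[cand,t=2,p]
e18 deliver 3→4: 4[foll,t=2,p]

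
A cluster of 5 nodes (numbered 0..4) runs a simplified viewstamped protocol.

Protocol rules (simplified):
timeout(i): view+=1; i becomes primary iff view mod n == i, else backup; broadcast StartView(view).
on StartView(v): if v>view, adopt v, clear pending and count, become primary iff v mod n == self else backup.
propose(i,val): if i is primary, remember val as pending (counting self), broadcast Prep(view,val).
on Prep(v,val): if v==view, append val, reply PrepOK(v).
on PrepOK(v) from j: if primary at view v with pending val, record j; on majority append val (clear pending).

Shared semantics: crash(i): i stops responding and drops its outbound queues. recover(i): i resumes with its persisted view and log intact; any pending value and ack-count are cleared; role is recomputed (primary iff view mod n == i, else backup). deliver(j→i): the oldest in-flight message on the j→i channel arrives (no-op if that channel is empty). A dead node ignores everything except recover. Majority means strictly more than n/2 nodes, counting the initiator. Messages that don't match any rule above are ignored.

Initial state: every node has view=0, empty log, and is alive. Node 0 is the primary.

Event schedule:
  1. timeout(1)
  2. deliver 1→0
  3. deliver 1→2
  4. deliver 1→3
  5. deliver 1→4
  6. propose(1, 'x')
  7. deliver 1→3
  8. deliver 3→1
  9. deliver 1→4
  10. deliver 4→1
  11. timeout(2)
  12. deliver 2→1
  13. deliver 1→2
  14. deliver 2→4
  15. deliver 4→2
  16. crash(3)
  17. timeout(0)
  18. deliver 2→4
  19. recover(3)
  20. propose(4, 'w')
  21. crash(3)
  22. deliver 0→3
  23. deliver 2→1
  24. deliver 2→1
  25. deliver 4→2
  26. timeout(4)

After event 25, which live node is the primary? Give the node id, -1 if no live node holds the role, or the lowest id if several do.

e1 timeout(1): 1[prim,v=1,-]
e2 deliver 1→0: 0[back,v=1,-]
e3 deliver 1→2: 2[back,v=1,-]
e4 deliver 1→3: 3[back,v=1,-]
e5 deliver 1→4: 4[back,v=1,-]
e6 propose(1,'x'): ·
e7 deliver 1→3: 3[back,v=1,x]
e8 deliver 3→1: ·
e9 deliver 1→4: 4[back,v=1,x]
e10 deliver 4→1: 1[prim,v=1,x]
e11 timeout(2): 2[prim,v=2,-]
e12 deliver 2→1: 1[back,v=2,x]
e13 deliver 1→2: ·
e14 deliver 2→4: 4[back,v=2,x]
e15 deliver 4→2: ·
e16 crash(3): 3[✗back,v=1,x]
e17 timeout(0): 0[back,v=2,-]
e18 deliver 2→4: ·
e19 recover(3): 3[back,v=1,x]
e20 propose(4,'w'): ·
e21 crash(3): 3[✗back,v=1,x]
e22 deliver 0→3: ·
e23 deliver 2→1: ·
e24 deliver 2→1: ·
e25 deliver 4→2: ·

2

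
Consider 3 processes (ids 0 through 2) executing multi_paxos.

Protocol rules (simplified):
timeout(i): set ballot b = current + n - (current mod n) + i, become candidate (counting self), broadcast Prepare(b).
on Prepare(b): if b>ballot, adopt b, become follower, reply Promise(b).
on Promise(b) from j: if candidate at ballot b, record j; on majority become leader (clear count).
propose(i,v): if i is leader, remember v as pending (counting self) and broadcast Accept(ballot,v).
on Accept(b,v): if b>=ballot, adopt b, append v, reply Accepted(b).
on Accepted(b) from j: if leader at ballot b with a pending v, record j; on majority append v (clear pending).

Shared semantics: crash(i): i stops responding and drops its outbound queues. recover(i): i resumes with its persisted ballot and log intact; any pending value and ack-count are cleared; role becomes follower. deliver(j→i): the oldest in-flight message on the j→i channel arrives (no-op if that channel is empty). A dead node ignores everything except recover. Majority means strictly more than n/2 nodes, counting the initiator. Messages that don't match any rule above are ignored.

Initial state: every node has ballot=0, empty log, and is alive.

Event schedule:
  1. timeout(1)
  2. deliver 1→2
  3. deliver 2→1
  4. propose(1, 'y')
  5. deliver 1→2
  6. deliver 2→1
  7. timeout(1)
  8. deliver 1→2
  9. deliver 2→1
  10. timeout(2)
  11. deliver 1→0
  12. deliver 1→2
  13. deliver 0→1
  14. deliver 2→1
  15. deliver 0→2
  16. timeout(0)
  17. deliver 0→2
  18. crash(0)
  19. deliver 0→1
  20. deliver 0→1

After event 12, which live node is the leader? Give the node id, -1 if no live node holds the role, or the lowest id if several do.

1. timeout(1):  <1:cand b4 ->
2. deliver 1→2:  <2:foll b4 ->
3. deliver 2→1:  <1:lead b4 ->
4. propose(1,'y'):  nop
5. deliver 1→2:  <2:foll b4 y>
6. deliver 2→1:  <1:lead b4 y>
7. timeout(1):  <1:cand b7 y>
8. deliver 1→2:  <2:foll b7 y>
9. deliver 2→1:  <1:lead b7 y>
10. timeout(2):  <2:cand b11 y>
11. deliver 1→0:  <0:foll b4 ->
12. deliver 1→2:  nop

1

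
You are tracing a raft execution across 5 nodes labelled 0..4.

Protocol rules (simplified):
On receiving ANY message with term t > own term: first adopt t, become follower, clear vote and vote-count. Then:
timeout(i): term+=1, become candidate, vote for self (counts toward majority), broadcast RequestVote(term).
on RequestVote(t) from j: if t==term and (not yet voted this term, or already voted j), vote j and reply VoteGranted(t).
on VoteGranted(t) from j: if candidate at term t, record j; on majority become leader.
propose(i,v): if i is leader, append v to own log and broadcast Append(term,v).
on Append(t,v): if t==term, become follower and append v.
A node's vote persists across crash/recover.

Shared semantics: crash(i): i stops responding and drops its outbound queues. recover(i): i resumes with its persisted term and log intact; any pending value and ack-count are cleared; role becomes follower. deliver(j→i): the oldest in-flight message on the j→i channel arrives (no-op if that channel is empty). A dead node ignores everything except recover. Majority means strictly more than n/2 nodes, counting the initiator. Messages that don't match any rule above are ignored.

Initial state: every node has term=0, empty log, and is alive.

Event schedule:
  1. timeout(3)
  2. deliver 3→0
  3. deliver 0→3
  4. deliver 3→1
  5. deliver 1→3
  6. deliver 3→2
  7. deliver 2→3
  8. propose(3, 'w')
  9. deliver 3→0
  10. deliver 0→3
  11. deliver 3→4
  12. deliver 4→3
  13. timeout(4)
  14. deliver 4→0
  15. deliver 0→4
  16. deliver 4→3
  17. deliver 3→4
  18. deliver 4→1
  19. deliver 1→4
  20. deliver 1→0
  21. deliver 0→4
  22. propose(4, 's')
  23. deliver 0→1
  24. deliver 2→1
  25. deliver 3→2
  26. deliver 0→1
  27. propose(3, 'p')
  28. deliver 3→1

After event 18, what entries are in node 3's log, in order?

after 1 — timeout(3): n3:cand/t1/[-]
after 2 — deliver 3→0: n0:foll/t1/[-]
after 3 — deliver 0→3: ·
after 4 — deliver 3→1: n1:foll/t1/[-]
after 5 — deliver 1→3: n3:lead/t1/[-]
after 6 — deliver 3→2: n2:foll/t1/[-]
after 7 — deliver 2→3: ·
after 8 — propose(3,'w'): n3:lead/t1/[w]
after 9 — deliver 3→0: n0:foll/t1/[w]
after 10 — deliver 0→3: ·
after 11 — deliver 3→4: n4:foll/t1/[-]
after 12 — deliver 4→3: ·
after 13 — timeout(4): n4:cand/t2/[-]
after 14 — deliver 4→0: n0:foll/t2/[w]
after 15 — deliver 0→4: ·
after 16 — deliver 4→3: n3:foll/t2/[w]
after 17 — deliver 3→4: ·
after 18 — deliver 4→1: n1:foll/t2/[-]

w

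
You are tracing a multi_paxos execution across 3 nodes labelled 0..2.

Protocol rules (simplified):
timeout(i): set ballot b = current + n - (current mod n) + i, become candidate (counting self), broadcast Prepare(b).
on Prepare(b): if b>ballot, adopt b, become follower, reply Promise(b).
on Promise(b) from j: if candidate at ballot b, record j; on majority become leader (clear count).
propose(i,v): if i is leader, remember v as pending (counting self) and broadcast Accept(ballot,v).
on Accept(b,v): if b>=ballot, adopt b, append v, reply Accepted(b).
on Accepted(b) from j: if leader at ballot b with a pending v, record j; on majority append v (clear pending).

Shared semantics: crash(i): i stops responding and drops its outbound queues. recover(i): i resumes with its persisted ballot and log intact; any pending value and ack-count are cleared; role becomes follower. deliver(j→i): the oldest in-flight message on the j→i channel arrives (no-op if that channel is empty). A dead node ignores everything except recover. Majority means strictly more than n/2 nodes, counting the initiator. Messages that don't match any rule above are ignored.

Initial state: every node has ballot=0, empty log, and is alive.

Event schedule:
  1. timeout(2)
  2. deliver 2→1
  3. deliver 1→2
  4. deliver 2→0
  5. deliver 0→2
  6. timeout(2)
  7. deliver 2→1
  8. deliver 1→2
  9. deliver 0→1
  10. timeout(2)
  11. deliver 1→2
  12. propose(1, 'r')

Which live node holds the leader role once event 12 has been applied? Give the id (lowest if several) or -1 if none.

-1

1. timeout(2):  <2:cand b5 ->
2. deliver 2→1:  <1:foll b5 ->
3. deliver 1→2:  <2:lead b5 ->
4. deliver 2→0:  <0:foll b5 ->
5. deliver 0→2:  nop
6. timeout(2):  <2:cand b8 ->
7. deliver 2→1:  <1:foll b8 ->
8. deliver 1→2:  <2:lead b8 ->
9. deliver 0→1:  nop
10. timeout(2):  <2:cand b11 ->
11. deliver 1→2:  nop
12. propose(1,'r'):  nop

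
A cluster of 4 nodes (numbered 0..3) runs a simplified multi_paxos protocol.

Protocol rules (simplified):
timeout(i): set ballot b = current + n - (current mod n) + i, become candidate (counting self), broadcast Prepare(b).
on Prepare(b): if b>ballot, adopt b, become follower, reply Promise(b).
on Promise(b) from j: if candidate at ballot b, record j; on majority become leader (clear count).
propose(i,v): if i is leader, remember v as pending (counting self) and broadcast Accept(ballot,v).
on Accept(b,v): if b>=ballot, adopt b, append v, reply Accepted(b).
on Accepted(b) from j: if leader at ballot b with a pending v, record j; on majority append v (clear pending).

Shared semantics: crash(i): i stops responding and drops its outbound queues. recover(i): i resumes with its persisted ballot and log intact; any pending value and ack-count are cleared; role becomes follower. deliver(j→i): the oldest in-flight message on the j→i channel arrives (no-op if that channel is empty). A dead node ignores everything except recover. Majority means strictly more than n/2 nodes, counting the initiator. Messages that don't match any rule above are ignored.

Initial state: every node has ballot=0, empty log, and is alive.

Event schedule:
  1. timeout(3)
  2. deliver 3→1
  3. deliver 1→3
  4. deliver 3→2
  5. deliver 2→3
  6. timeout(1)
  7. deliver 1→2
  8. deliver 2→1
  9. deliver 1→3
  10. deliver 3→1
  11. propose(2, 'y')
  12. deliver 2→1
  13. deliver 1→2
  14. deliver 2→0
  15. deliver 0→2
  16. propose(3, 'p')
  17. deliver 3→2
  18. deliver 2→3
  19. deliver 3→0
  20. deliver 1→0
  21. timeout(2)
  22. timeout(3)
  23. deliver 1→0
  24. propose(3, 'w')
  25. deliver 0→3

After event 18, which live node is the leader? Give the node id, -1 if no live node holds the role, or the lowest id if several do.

e1 timeout(3): 3[cand,b=7,-]
e2 deliver 3→1: 1[foll,b=7,-]
e3 deliver 1→3: ·
e4 deliver 3→2: 2[foll,b=7,-]
e5 deliver 2→3: 3[lead,b=7,-]
e6 timeout(1): 1[cand,b=9,-]
e7 deliver 1→2: 2[foll,b=9,-]
e8 deliver 2→1: ·
e9 deliver 1→3: 3[foll,b=9,-]
e10 deliver 3→1: 1[lead,b=9,-]
e11 propose(2,'y'): ·
e12 deliver 2→1: ·
e13 deliver 1→2: ·
e14 deliver 2→0: ·
e15 deliver 0→2: ·
e16 propose(3,'p'): ·
e17 deliver 3→2: ·
e18 deliver 2→3: ·

1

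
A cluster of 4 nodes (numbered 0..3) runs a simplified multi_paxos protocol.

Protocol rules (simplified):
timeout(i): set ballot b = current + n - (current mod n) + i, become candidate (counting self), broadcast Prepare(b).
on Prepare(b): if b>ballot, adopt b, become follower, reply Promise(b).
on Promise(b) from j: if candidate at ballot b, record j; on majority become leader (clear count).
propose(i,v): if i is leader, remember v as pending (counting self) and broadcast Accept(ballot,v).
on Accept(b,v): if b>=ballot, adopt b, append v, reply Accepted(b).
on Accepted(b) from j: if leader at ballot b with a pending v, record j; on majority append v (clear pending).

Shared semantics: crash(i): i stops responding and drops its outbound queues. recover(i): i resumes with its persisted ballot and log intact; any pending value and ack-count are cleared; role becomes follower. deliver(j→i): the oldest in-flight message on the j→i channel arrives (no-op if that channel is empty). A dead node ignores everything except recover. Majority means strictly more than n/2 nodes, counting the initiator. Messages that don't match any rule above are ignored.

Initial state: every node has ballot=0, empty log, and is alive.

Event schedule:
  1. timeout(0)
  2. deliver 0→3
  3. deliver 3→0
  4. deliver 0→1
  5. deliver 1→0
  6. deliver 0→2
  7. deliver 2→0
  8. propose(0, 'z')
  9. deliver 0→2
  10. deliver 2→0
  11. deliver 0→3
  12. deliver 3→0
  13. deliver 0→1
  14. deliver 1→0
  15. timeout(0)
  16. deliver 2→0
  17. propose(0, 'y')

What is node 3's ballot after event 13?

step 1 timeout(0): 0={cand,b=4,log=-}
step 2 deliver 0→3: 3={foll,b=4,log=-}
step 3 deliver 3→0: —
step 4 deliver 0→1: 1={foll,b=4,log=-}
step 5 deliver 1→0: 0={lead,b=4,log=-}
step 6 deliver 0→2: 2={foll,b=4,log=-}
step 7 deliver 2→0: —
step 8 propose(0,'z'): —
step 9 deliver 0→2: 2={foll,b=4,log=z}
step 10 deliver 2→0: —
step 11 deliver 0→3: 3={foll,b=4,log=z}
step 12 deliver 3→0: 0={lead,b=4,log=z}
step 13 deliver 0→1: 1={foll,b=4,log=z}

4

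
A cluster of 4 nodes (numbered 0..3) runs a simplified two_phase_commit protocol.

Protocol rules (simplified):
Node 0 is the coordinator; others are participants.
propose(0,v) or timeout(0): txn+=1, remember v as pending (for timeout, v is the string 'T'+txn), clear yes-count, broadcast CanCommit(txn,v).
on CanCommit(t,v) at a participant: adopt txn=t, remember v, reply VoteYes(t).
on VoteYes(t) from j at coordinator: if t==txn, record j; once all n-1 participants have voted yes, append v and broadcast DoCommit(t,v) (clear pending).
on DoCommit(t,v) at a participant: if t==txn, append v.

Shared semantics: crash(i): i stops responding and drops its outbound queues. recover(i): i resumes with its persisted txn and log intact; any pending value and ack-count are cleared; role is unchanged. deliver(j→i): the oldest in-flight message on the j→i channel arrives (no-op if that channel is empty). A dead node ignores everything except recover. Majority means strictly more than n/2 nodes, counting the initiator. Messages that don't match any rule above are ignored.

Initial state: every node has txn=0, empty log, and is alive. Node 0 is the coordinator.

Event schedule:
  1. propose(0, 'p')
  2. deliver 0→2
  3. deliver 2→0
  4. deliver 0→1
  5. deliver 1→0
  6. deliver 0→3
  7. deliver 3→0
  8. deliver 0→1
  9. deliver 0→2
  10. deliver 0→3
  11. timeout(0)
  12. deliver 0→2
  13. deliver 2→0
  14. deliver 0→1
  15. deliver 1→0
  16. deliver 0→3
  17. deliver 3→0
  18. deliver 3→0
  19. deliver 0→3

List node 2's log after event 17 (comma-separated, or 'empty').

e1 propose(0,'p'): 0[coor,t=1,-]
e2 deliver 0→2: 2[part,t=1,-]
e3 deliver 2→0: ·
e4 deliver 0→1: 1[part,t=1,-]
e5 deliver 1→0: ·
e6 deliver 0→3: 3[part,t=1,-]
e7 deliver 3→0: 0[coor,t=1,p]
e8 deliver 0→1: 1[part,t=1,p]
e9 deliver 0→2: 2[part,t=1,p]
e10 deliver 0→3: 3[part,t=1,p]
e11 timeout(0): 0[coor,t=2,p]
e12 deliver 0→2: 2[part,t=2,p]
e13 deliver 2→0: ·
e14 deliver 0→1: 1[part,t=2,p]
e15 deliver 1→0: ·
e16 deliver 0→3: 3[part,t=2,p]
e17 deliver 3→0: 0[coor,t=2,p,T2]

p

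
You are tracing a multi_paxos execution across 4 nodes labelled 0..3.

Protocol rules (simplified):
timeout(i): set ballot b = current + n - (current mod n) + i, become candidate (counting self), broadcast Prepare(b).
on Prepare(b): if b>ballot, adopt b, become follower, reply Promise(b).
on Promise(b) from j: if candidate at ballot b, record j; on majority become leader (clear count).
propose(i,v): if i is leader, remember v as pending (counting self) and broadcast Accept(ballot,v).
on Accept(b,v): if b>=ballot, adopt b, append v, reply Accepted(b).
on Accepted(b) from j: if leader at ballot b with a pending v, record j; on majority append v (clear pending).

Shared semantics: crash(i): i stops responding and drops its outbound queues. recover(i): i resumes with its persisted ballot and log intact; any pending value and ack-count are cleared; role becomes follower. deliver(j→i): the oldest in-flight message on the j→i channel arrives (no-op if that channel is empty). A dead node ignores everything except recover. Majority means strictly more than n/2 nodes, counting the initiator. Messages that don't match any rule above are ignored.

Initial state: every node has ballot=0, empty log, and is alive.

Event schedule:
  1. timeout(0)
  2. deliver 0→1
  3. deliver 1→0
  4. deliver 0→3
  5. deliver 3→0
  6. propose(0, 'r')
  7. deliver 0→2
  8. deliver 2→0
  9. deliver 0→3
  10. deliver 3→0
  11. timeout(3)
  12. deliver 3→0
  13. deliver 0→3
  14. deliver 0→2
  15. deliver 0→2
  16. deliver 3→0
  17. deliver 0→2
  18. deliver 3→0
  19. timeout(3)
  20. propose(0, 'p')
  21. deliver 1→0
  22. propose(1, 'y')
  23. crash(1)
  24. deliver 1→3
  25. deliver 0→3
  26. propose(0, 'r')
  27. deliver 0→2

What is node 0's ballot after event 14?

1. timeout(0):  <0:cand b4 ->
2. deliver 0→1:  <1:foll b4 ->
3. deliver 1→0:  nop
4. deliver 0→3:  <3:foll b4 ->
5. deliver 3→0:  <0:lead b4 ->
6. propose(0,'r'):  nop
7. deliver 0→2:  <2:foll b4 ->
8. deliver 2→0:  nop
9. deliver 0→3:  <3:foll b4 r>
10. deliver 3→0:  nop
11. timeout(3):  <3:cand b11 r>
12. deliver 3→0:  <0:foll b11 ->
13. deliver 0→3:  nop
14. deliver 0→2:  <2:foll b4 r>

11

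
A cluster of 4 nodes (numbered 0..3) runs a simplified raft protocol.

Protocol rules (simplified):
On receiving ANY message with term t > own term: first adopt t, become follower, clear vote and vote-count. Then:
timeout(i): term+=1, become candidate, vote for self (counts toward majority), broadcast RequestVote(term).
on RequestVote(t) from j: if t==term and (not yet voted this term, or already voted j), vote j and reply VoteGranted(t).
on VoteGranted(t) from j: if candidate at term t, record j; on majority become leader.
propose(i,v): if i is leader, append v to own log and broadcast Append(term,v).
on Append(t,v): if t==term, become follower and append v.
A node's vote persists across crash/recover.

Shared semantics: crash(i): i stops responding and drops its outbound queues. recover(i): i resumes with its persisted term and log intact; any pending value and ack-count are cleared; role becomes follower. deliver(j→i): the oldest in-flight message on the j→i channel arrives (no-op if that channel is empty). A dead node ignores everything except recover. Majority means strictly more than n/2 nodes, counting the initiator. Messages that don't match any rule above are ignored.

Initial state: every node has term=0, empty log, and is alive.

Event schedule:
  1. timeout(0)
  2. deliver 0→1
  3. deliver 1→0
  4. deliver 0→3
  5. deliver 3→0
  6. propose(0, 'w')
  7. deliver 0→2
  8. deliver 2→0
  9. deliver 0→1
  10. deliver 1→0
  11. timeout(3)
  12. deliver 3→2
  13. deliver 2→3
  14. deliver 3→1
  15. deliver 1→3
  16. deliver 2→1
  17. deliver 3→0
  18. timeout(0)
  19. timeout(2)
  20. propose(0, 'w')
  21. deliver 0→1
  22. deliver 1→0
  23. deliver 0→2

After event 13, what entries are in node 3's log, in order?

e1 timeout(0): 0[cand,t=1,-]
e2 deliver 0→1: 1[foll,t=1,-]
e3 deliver 1→0: ·
e4 deliver 0→3: 3[foll,t=1,-]
e5 deliver 3→0: 0[lead,t=1,-]
e6 propose(0,'w'): 0[lead,t=1,w]
e7 deliver 0→2: 2[foll,t=1,-]
e8 deliver 2→0: ·
e9 deliver 0→1: 1[foll,t=1,w]
e10 deliver 1→0: ·
e11 timeout(3): 3[cand,t=2,-]
e12 deliver 3→2: 2[foll,t=2,-]
e13 deliver 2→3: ·

empty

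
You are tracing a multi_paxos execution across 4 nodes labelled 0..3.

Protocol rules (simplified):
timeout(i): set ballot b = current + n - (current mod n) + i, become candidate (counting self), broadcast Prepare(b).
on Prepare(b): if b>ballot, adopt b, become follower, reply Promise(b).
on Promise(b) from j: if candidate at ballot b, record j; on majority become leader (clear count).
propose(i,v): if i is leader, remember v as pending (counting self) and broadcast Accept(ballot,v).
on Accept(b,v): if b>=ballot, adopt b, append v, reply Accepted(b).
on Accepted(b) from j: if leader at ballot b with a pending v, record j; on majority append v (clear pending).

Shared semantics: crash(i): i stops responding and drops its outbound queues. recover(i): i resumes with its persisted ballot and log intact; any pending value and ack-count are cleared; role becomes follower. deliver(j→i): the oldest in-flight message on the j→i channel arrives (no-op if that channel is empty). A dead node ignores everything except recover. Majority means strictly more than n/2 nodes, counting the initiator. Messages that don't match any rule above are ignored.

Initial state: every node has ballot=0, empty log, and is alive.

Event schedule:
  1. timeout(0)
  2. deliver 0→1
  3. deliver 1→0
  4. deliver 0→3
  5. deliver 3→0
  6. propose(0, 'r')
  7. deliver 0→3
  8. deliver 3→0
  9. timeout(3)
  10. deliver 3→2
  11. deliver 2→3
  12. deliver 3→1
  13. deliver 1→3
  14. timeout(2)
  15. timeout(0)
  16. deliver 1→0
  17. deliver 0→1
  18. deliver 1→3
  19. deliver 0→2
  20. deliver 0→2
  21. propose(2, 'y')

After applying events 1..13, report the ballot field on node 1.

[1] timeout(0) → N0(cand b4 [-])
[2] deliver 0→1 → N1(foll b4 [-])
[3] deliver 1→0 → ∅
[4] deliver 0→3 → N3(foll b4 [-])
[5] deliver 3→0 → N0(lead b4 [-])
[6] propose(0,'r') → ∅
[7] deliver 0→3 → N3(foll b4 [r])
[8] deliver 3→0 → ∅
[9] timeout(3) → N3(cand b11 [r])
[10] deliver 3→2 → N2(foll b11 [-])
[11] deliver 2→3 → ∅
[12] deliver 3→1 → N1(foll b11 [-])
[13] deliver 1→3 → N3(lead b11 [r])

11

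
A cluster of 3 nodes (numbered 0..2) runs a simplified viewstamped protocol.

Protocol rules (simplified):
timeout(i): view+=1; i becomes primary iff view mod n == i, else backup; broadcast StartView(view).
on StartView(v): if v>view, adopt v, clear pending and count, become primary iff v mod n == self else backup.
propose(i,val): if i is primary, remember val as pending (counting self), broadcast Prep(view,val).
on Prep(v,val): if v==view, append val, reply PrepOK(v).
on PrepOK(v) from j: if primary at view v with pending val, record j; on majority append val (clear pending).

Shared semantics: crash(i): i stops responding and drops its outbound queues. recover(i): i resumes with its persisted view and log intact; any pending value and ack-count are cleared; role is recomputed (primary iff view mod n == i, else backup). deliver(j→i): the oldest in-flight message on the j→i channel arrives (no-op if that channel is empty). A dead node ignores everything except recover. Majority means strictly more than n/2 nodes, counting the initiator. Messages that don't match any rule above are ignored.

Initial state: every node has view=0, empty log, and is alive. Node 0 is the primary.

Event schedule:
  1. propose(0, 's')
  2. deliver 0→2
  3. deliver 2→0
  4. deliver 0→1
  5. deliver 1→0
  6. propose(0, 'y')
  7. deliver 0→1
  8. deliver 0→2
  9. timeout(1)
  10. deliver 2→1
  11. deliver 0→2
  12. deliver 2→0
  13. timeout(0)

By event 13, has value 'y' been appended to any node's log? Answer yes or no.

e1 propose(0,'s'): ·
e2 deliver 0→2: 2[back,v=0,s]
e3 deliver 2→0: 0[prim,v=0,s]
e4 deliver 0→1: 1[back,v=0,s]
e5 deliver 1→0: ·
e6 propose(0,'y'): ·
e7 deliver 0→1: 1[back,v=0,s,y]
e8 deliver 0→2: 2[back,v=0,s,y]
e9 timeout(1): 1[prim,v=1,s,y]
e10 deliver 2→1: ·
e11 deliver 0→2: ·
e12 deliver 2→0: 0[prim,v=0,s,y]
e13 timeout(0): 0[back,v=1,s,y]

yes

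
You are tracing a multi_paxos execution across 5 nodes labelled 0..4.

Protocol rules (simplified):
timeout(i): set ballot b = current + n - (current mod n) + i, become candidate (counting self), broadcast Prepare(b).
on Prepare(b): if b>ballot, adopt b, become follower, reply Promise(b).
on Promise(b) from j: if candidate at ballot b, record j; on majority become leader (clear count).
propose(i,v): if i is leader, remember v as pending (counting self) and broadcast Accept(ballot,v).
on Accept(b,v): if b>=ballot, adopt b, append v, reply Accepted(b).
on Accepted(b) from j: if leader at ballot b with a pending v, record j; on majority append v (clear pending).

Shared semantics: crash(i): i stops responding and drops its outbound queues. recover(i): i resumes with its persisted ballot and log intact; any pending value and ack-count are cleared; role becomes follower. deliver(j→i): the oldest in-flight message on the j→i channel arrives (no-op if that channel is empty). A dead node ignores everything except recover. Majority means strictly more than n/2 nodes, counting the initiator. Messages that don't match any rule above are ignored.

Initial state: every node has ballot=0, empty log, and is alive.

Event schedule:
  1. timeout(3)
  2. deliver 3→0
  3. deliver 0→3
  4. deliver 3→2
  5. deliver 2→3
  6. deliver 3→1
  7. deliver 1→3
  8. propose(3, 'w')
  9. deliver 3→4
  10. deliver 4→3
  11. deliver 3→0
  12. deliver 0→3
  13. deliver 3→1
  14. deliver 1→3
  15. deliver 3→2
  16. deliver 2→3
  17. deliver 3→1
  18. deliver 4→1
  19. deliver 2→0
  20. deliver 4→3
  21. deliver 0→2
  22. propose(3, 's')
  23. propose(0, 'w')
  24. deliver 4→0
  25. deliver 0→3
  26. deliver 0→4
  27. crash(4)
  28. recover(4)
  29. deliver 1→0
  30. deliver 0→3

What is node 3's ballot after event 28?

[1] timeout(3) → N3(cand b8 [-])
[2] deliver 3→0 → N0(foll b8 [-])
[3] deliver 0→3 → ∅
[4] deliver 3→2 → N2(foll b8 [-])
[5] deliver 2→3 → N3(lead b8 [-])
[6] deliver 3→1 → N1(foll b8 [-])
[7] deliver 1→3 → ∅
[8] propose(3,'w') → ∅
[9] deliver 3→4 → N4(foll b8 [-])
[10] deliver 4→3 → ∅
[11] deliver 3→0 → N0(foll b8 [w])
[12] deliver 0→3 → ∅
[13] deliver 3→1 → N1(foll b8 [w])
[14] deliver 1→3 → N3(lead b8 [w])
[15] deliver 3→2 → N2(foll b8 [w])
[16] deliver 2→3 → ∅
[17] deliver 3→1 → ∅
[18] deliver 4→1 → ∅
[19] deliver 2→0 → ∅
[20] deliver 4→3 → ∅
[21] deliver 0→2 → ∅
[22] propose(3,'s') → ∅
[23] propose(0,'w') → ∅
[24] deliver 4→0 → ∅
[25] deliver 0→3 → ∅
[26] deliver 0→4 → ∅
[27] crash(4) → N4(✗foll b8 [-])
[28] recover(4) → N4(foll b8 [-])

8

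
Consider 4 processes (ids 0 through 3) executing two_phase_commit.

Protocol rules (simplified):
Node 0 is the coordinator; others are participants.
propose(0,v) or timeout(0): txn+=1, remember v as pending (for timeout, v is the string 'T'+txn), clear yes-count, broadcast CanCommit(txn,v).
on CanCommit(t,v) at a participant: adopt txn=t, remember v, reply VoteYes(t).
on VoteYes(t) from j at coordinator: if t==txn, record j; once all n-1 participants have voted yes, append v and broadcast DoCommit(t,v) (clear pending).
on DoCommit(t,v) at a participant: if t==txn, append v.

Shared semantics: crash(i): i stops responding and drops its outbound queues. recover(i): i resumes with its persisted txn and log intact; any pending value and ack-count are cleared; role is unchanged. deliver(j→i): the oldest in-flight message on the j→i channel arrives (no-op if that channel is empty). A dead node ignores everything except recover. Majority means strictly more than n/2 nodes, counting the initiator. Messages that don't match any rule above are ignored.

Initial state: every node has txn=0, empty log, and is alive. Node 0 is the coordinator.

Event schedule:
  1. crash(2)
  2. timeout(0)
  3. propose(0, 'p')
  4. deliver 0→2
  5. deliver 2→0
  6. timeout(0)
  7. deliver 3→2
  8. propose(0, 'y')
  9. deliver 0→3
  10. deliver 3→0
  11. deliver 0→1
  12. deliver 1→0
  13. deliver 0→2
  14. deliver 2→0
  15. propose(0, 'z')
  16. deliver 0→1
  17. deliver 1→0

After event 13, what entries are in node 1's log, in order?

1. crash(2):  <2:✗part t0 ->
2. timeout(0):  <0:coor t1 ->
3. propose(0,'p'):  <0:coor t2 ->
4. deliver 0→2:  nop
5. deliver 2→0:  nop
6. timeout(0):  <0:coor t3 ->
7. deliver 3→2:  nop
8. propose(0,'y'):  <0:coor t4 ->
9. deliver 0→3:  <3:part t1 ->
10. deliver 3→0:  nop
11. deliver 0→1:  <1:part t1 ->
12. deliver 1→0:  nop
13. deliver 0→2:  nop

empty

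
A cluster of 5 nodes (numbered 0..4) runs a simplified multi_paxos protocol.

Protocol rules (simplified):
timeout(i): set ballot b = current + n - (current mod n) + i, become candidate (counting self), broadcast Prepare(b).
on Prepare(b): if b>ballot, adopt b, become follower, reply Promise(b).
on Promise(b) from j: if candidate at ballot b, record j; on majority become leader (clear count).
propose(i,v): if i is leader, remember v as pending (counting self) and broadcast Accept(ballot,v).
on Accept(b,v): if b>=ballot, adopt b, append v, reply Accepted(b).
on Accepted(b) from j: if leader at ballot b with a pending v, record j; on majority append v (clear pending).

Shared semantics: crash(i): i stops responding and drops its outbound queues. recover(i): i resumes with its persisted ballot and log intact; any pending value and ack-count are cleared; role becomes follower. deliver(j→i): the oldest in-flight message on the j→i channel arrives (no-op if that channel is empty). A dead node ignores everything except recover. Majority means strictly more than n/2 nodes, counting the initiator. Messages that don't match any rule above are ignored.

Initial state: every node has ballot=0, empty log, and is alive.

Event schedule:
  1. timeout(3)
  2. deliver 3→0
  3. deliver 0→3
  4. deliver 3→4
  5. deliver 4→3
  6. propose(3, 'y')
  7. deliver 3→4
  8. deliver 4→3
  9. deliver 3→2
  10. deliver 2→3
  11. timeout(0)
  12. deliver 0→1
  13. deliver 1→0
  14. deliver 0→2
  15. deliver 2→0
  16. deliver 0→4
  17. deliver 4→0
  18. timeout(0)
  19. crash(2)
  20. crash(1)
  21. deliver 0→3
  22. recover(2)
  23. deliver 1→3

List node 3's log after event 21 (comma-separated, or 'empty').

empty

1. timeout(3):  <3:cand b8 ->
2. deliver 3→0:  <0:foll b8 ->
3. deliver 0→3:  nop
4. deliver 3→4:  <4:foll b8 ->
5. deliver 4→3:  <3:lead b8 ->
6. propose(3,'y'):  nop
7. deliver 3→4:  <4:foll b8 y>
8. deliver 4→3:  nop
9. deliver 3→2:  <2:foll b8 ->
10. deliver 2→3:  nop
11. timeout(0):  <0:cand b10 ->
12. deliver 0→1:  <1:foll b10 ->
13. deliver 1→0:  nop
14. deliver 0→2:  <2:foll b10 ->
15. deliver 2→0:  <0:lead b10 ->
16. deliver 0→4:  <4:foll b10 y>
17. deliver 4→0:  nop
18. timeout(0):  <0:cand b15 ->
19. crash(2):  <2:✗foll b10 ->
20. crash(1):  <1:✗foll b10 ->
21. deliver 0→3:  <3:foll b10 ->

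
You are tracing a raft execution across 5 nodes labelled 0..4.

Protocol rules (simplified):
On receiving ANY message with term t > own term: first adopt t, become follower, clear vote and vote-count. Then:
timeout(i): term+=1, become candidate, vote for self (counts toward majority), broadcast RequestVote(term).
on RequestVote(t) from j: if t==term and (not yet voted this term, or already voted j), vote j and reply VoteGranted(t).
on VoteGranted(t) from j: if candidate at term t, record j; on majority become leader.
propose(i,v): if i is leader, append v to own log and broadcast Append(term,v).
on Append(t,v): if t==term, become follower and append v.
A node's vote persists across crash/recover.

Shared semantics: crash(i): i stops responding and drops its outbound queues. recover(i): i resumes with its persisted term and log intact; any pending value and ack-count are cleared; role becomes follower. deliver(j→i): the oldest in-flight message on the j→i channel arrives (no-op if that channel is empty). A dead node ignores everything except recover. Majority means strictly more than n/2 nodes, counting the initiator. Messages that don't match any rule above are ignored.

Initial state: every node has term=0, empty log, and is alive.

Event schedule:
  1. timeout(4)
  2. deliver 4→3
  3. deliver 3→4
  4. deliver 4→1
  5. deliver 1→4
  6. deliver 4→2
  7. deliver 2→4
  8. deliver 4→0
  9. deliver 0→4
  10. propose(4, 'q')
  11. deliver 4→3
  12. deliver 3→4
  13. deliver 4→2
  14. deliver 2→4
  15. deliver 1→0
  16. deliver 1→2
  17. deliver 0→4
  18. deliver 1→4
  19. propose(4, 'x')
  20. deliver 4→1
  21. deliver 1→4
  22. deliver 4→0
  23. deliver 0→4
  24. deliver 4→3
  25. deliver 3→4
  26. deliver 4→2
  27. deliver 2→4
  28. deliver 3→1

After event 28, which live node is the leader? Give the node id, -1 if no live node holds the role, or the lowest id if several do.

1. timeout(4):  <4:cand t1 ->
2. deliver 4→3:  <3:foll t1 ->
3. deliver 3→4:  nop
4. deliver 4→1:  <1:foll t1 ->
5. deliver 1→4:  <4:lead t1 ->
6. deliver 4→2:  <2:foll t1 ->
7. deliver 2→4:  nop
8. deliver 4→0:  <0:foll t1 ->
9. deliver 0→4:  nop
10. propose(4,'q'):  <4:lead t1 q>
11. deliver 4→3:  <3:foll t1 q>
12. deliver 3→4:  nop
13. deliver 4→2:  <2:foll t1 q>
14. deliver 2→4:  nop
15. deliver 1→0:  nop
16. deliver 1→2:  nop
17. deliver 0→4:  nop
18. deliver 1→4:  nop
19. propose(4,'x'):  <4:lead t1 q,x>
20. deliver 4→1:  <1:foll t1 q>
21. deliver 1→4:  nop
22. deliver 4→0:  <0:foll t1 q>
23. deliver 0→4:  nop
24. deliver 4→3:  <3:foll t1 q,x>
25. deliver 3→4:  nop
26. deliver 4→2:  <2:foll t1 q,x>
27. deliver 2→4:  nop
28. deliver 3→1:  nop

4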